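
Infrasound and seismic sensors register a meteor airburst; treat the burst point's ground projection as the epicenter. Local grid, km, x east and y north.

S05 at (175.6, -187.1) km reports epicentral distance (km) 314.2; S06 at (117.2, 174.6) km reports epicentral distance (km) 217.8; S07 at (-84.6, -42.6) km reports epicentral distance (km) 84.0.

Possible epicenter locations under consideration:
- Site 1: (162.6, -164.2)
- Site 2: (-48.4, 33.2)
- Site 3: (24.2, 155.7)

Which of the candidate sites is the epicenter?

For each candidate, compare |candidate − station| to the reported distance:
Site 1: residuals S05 287.9, S06 124.0, S07 191.5 → max 287.9 km
Site 2: residuals S05 0.0, S06 0.0, S07 0.0 → max 0.0 km
Site 3: residuals S05 60.5, S06 122.9, S07 142.2 → max 142.2 km
Only Site 2 has all residuals ≈ 0.

Site 2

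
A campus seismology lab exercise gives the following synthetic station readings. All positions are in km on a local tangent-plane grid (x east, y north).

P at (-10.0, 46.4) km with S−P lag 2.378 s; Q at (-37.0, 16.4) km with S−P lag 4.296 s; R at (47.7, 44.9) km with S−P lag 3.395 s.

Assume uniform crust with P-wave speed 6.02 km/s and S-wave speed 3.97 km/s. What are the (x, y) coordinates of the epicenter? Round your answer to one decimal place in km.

Distance from S−P lag: d = Δt · v_P v_S / (v_P − v_S) = Δt · (6.02·3.97)/(6.02−3.97) ≈ 11.6582·Δt.
So d_P = 27.72, d_Q = 50.08, d_R = 39.58 km.
Circle about each station: (x + 10.0)² + (y − 46.4)² = 27.72²; (x + 37.0)² + (y − 16.4)² = 50.08²; (x − 47.7)² + (y − 44.9)² = 39.58².
Subtracting pairs of circle equations eliminates x²+y² and gives linear equations (the radical axes):
-54.0 x − 60.0 y = -2354.61
115.4 x − 3.0 y = 1240.16
Solving the 2×2 system: x ≈ 11.5, y ≈ 28.9 km.
Check against P (with the unrounded x, y): √((x + 10.0)²+(y − 46.4)²) = 27.72 ≈ 27.72 km. ✓

x ≈ 11.5 km, y ≈ 28.9 km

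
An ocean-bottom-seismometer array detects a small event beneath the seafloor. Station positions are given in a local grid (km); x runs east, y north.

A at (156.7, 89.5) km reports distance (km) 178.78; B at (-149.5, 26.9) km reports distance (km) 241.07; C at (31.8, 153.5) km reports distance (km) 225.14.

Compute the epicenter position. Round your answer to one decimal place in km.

(72.1, -68.0)

Circle about each station: (x − 156.7)² + (y − 89.5)² = 178.78²; (x + 149.5)² + (y − 26.9)² = 241.07²; (x − 31.8)² + (y − 153.5)² = 225.14².
Subtracting pairs of circle equations eliminates x²+y² and gives linear equations (the radical axes):
-612.4 x − 125.2 y = -35643.74
-249.8 x + 128.0 y = -26717.38
Solving the 2×2 system: x ≈ 72.1, y ≈ -68.0 km.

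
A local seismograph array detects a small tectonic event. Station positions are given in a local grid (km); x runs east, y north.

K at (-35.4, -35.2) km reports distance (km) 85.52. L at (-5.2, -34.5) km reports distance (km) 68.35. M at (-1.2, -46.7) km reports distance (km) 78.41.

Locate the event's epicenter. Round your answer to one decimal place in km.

Circle about each station: (x + 35.4)² + (y + 35.2)² = 85.52²; (x + 5.2)² + (y + 34.5)² = 68.35²; (x + 1.2)² + (y + 46.7)² = 78.41².
Subtracting the K equation from the L and M equations removes the quadratic terms:
60.4 x + 1.4 y = 1367.04
68.4 x − 23.0 y = 855.67
Solving the 2×2 system: x ≈ 22.0, y ≈ 28.2 km.
Check against K (with the unrounded x, y): √((x + 35.4)²+(y + 35.2)²) = 85.48 ≈ 85.52 km. ✓

22.0 km east, 28.2 km north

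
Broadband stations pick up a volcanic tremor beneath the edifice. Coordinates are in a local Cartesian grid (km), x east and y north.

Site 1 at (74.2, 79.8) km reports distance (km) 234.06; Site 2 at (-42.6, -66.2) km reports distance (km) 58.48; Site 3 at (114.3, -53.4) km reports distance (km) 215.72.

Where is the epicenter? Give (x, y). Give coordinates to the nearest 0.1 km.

(-100.2, -76.3)

Circle about each station: (x − 74.2)² + (y − 79.8)² = 234.06²; (x + 42.6)² + (y + 66.2)² = 58.48²; (x − 114.3)² + (y + 53.4)² = 215.72².
Subtracting pairs of circle equations eliminates x²+y² and gives linear equations (the radical axes):
-233.6 x − 292.0 y = 45687.69
80.2 x − 266.4 y = 12291.34
Solving the 2×2 system: x ≈ -100.2, y ≈ -76.3 km.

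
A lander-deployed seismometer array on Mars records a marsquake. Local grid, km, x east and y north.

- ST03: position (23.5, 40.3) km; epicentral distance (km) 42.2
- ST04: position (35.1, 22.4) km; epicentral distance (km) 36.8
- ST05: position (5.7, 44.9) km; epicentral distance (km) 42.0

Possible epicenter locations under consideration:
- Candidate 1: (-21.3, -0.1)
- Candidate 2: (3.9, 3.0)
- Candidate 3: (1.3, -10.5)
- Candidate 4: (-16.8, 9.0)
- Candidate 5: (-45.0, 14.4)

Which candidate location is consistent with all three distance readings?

For each candidate, compare |candidate − station| to the reported distance:
Candidate 1: residuals ST03 18.1, ST04 23.9, ST05 10.5 → max 23.9 km
Candidate 2: residuals ST03 0.1, ST04 0.1, ST05 0.1 → max 0.1 km
Candidate 3: residuals ST03 13.2, ST04 10.4, ST05 13.6 → max 13.6 km
Candidate 4: residuals ST03 8.8, ST04 16.8, ST05 0.4 → max 16.8 km
Candidate 5: residuals ST03 31.0, ST04 43.7, ST05 17.2 → max 43.7 km
Only Candidate 2 has all residuals ≈ 0.

Candidate 2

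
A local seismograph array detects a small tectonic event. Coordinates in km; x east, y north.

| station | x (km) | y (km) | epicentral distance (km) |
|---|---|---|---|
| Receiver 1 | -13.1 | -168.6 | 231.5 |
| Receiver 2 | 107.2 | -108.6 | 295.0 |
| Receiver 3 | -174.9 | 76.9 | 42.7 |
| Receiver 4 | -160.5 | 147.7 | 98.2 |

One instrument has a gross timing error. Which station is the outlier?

Solve using three stations at a time. Using Receiver 2, Receiver 3, Receiver 4 (subtract circle equations pairwise → linear system) gives (x, y) ≈ (-140.5, 51.6).
Distances from that point to each station vs reported:
  Receiver 1: calculated 254.4 vs reported 231.5 → residual 22.9 km
  Receiver 2: calculated 295.0 vs reported 295.0 → residual 0.0 km
  Receiver 3: calculated 42.7 vs reported 42.7 → residual 0.0 km
  Receiver 4: calculated 98.2 vs reported 98.2 → residual 0.0 km
Receiver 2, Receiver 3, Receiver 4 are mutually consistent (residuals ≈ 0); Receiver 1 is off by 22.9 km.

Receiver 1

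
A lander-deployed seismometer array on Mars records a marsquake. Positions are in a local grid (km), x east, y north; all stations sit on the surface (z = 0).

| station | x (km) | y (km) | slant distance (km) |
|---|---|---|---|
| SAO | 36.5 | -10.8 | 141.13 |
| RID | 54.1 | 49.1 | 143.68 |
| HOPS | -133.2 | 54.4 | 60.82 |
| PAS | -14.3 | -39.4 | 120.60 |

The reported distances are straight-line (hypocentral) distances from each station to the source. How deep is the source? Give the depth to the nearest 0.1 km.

Each station gives a sphere (x−x_i)² + (y−y_i)² + z² = d_i² (stations at z=0).
Subtracting the SAO sphere from RID and HOPS: z² cancels, leaving linear equations in x and y:
35.2 x + 119.8 y = 3162.46
-339.4 x + 130.4 y = 35471.31
Solving: x ≈ -84.797, y ≈ 51.313 km (keep extra digits for the depth step; rounded: -84.8, 51.3).
Then from the SAO sphere: z² = 141.13² − (x − 36.5)² − (y + 10.8)² with x = -84.797, y = 51.313, so z ≈ 36.697 ≈ 36.7 km.

depth ≈ 36.7 km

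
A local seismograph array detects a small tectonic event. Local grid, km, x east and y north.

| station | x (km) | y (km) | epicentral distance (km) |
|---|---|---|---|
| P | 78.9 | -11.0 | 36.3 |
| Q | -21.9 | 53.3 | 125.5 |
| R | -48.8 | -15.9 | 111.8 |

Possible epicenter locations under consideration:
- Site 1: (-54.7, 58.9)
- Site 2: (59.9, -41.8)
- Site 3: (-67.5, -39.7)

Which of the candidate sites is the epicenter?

Site 2

For each candidate, compare |candidate − station| to the reported distance:
Site 1: residuals P 114.5, Q 92.2, R 36.8 → max 114.5 km
Site 2: residuals P 0.1, Q 0.1, R 0.1 → max 0.1 km
Site 3: residuals P 112.9, Q 21.9, R 81.5 → max 112.9 km
Only Site 2 has all residuals ≈ 0.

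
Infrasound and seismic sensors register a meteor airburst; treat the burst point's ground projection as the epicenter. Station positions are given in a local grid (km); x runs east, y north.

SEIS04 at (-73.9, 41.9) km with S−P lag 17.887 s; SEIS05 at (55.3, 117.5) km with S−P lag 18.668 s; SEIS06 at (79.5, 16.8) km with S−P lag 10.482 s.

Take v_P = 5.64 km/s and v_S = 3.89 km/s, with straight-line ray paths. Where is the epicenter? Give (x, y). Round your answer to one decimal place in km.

Distance from S−P lag: d = Δt · v_P v_S / (v_P − v_S) = Δt · (5.64·3.89)/(5.64−3.89) ≈ 12.5369·Δt.
So d_SEIS04 = 224.25, d_SEIS05 = 234.04, d_SEIS06 = 131.41 km.
Circle about each station: (x + 73.9)² + (y − 41.9)² = 224.25²; (x − 55.3)² + (y − 117.5)² = 234.04²; (x − 79.5)² + (y − 16.8)² = 131.41².
Subtracting the SEIS04 equation from the SEIS05 and SEIS06 equations removes the quadratic terms:
258.4 x + 151.2 y = 5160.86
306.8 x − 50.2 y = 32405.14
Solving the 2×2 system: x ≈ 86.9, y ≈ -114.4 km.

86.9 km east, -114.4 km north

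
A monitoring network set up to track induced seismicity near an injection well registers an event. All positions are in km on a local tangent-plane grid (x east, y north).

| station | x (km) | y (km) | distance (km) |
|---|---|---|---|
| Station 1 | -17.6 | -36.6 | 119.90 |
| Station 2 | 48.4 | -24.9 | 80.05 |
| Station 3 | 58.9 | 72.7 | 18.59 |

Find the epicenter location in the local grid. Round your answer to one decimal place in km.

Circle about each station: (x + 17.6)² + (y + 36.6)² = 119.90²; (x − 48.4)² + (y + 24.9)² = 80.05²; (x − 58.9)² + (y − 72.7)² = 18.59².
Subtracting the Station 1 equation from the Station 2 and Station 3 equations removes the quadratic terms:
132.0 x + 23.4 y = 9281.26
153.0 x + 218.6 y = 21135.60
Solving the 2×2 system: x ≈ 60.7, y ≈ 54.2 km.

x ≈ 60.7 km, y ≈ 54.2 km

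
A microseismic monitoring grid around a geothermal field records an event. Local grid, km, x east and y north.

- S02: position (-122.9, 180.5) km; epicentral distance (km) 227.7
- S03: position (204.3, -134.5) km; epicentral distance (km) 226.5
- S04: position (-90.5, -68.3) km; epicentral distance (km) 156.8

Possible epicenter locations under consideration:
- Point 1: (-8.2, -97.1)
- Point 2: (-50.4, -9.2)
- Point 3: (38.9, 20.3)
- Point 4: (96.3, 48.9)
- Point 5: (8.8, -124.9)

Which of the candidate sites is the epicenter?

For each candidate, compare |candidate − station| to the reported distance:
Point 1: residuals S02 72.7, S03 10.7, S04 69.6 → max 72.7 km
Point 2: residuals S02 24.6, S03 57.4, S04 85.4 → max 85.4 km
Point 3: residuals S02 0.0, S03 0.0, S04 0.0 → max 0.0 km
Point 4: residuals S02 28.0, S03 13.7, S04 63.7 → max 63.7 km
Point 5: residuals S02 104.9, S03 30.8, S04 42.5 → max 104.9 km
Only Point 3 has all residuals ≈ 0.

Point 3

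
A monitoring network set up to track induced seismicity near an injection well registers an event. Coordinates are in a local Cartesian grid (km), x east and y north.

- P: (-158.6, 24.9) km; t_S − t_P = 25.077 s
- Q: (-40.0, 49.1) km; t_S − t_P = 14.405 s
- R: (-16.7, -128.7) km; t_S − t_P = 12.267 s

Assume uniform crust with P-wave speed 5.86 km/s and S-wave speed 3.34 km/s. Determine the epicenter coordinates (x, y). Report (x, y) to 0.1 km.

Distance from S−P lag: d = Δt · v_P v_S / (v_P − v_S) = Δt · (5.86·3.34)/(5.86−3.34) ≈ 7.7668·Δt.
So d_P = 194.77, d_Q = 111.88, d_R = 95.28 km.
Circle about each station: (x + 158.6)² + (y − 24.9)² = 194.77²; (x + 40.0)² + (y − 49.1)² = 111.88²; (x + 16.7)² + (y + 128.7)² = 95.28².
Subtracting pairs of circle equations eliminates x²+y² and gives linear equations (the radical axes):
237.2 x + 48.4 y = 3655.06
283.8 x − 307.2 y = 19925.68
Solving the 2×2 system: x ≈ 24.1, y ≈ -42.6 km.

24.1 km east, -42.6 km north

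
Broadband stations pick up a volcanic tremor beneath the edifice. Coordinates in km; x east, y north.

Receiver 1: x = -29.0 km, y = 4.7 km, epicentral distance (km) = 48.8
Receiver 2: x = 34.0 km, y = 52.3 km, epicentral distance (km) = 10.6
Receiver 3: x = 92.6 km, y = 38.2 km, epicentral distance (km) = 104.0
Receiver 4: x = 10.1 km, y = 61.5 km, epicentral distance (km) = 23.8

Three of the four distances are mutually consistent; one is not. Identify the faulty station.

Receiver 2

Solve using three stations at a time. Using Receiver 1, Receiver 3, Receiver 4 (subtract circle equations pairwise → linear system) gives (x, y) ≈ (-10.7, 50.0).
Distances from that point to each station vs reported:
  Receiver 1: calculated 48.8 vs reported 48.8 → residual 0.0 km
  Receiver 2: calculated 44.8 vs reported 10.6 → residual 34.2 km
  Receiver 3: calculated 104.0 vs reported 104.0 → residual 0.0 km
  Receiver 4: calculated 23.8 vs reported 23.8 → residual 0.0 km
Receiver 1, Receiver 3, Receiver 4 are mutually consistent (residuals ≈ 0); Receiver 2 is off by 34.2 km.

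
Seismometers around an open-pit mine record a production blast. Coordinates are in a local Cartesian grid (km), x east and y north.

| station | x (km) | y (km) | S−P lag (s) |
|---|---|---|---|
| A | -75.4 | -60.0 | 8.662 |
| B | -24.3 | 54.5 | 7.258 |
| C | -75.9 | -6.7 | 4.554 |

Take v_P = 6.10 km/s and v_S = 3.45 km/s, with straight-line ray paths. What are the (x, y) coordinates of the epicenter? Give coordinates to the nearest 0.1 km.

(-40.2, -0.9)

Distance from S−P lag: d = Δt · v_P v_S / (v_P − v_S) = Δt · (6.10·3.45)/(6.10−3.45) ≈ 7.9415·Δt.
So d_A = 68.79, d_B = 57.64, d_C = 36.17 km.
Circle about each station: (x + 75.4)² + (y + 60.0)² = 68.79²; (x + 24.3)² + (y − 54.5)² = 57.64²; (x + 75.9)² + (y + 6.7)² = 36.17².
Subtracting pairs of circle equations eliminates x²+y² and gives linear equations (the radical axes):
102.2 x + 229.0 y = -4314.73
-1.0 x + 106.6 y = -55.66
Solving the 2×2 system: x ≈ -40.2, y ≈ -0.9 km.
Check against A (with the unrounded x, y): √((x + 75.4)²+(y + 60.0)²) = 68.79 ≈ 68.79 km. ✓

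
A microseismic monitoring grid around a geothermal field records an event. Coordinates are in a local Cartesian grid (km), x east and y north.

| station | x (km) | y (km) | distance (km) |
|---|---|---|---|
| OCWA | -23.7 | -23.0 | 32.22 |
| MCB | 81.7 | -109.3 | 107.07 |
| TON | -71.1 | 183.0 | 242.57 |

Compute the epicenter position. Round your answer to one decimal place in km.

-8.3 km east, -51.3 km north

Circle about each station: (x + 23.7)² + (y + 23.0)² = 32.22²; (x − 81.7)² + (y + 109.3)² = 107.07²; (x + 71.1)² + (y − 183.0)² = 242.57².
Subtracting the OCWA equation from the MCB and TON equations removes the quadratic terms:
210.8 x − 172.6 y = 7104.83
-94.8 x + 412.0 y = -20348.56
Solving the 2×2 system: x ≈ -8.3, y ≈ -51.3 km.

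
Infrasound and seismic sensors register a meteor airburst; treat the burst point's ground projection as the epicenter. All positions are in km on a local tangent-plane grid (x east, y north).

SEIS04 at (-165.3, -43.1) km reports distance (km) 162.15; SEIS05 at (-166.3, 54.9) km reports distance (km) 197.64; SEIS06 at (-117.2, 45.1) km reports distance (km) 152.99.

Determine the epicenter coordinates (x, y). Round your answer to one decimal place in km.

Circle about each station: (x + 165.3)² + (y + 43.1)² = 162.15²; (x + 166.3)² + (y − 54.9)² = 197.64²; (x + 117.2)² + (y − 45.1)² = 152.99².
Subtracting the SEIS04 equation from the SEIS05 and SEIS06 equations removes the quadratic terms:
-2.0 x + 196.0 y = -11280.95
96.2 x + 176.4 y = -10525.17
Solving the 2×2 system: x ≈ -3.8, y ≈ -57.6 km.
Check against SEIS04 (with the unrounded x, y): √((x + 165.3)²+(y + 43.1)²) = 162.15 ≈ 162.15 km. ✓

x ≈ -3.8 km, y ≈ -57.6 km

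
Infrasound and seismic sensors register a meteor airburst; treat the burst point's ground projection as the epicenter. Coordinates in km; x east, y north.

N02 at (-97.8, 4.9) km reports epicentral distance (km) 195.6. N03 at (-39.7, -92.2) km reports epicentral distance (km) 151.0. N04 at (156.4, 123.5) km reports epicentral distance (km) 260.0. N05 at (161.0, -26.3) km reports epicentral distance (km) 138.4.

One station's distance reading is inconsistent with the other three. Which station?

Solve using three stations at a time. Using N02, N04, N05 (subtract circle equations pairwise → linear system) gives (x, y) ≈ (55.8, -116.3).
Distances from that point to each station vs reported:
  N02: calculated 195.6 vs reported 195.6 → residual 0.0 km
  N03: calculated 98.5 vs reported 151.0 → residual 52.5 km
  N04: calculated 260.0 vs reported 260.0 → residual 0.0 km
  N05: calculated 138.4 vs reported 138.4 → residual 0.0 km
N02, N04, N05 are mutually consistent (residuals ≈ 0); N03 is off by 52.5 km.

N03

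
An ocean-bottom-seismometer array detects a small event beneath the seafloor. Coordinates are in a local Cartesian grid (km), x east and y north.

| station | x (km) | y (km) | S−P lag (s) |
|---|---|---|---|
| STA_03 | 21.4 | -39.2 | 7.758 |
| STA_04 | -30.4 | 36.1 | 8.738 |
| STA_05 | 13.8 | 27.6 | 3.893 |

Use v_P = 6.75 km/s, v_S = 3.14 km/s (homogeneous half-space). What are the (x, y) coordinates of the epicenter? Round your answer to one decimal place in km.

Distance from S−P lag: d = Δt · v_P v_S / (v_P − v_S) = Δt · (6.75·3.14)/(6.75−3.14) ≈ 5.8712·Δt.
So d_STA_03 = 45.55, d_STA_04 = 51.30, d_STA_05 = 22.86 km.
Circle about each station: (x − 21.4)² + (y + 39.2)² = 45.55²; (x + 30.4)² + (y − 36.1)² = 51.30²; (x − 13.8)² + (y − 27.6)² = 22.86².
Subtracting pairs of circle equations eliminates x²+y² and gives linear equations (the radical axes):
-103.6 x + 150.6 y = -324.12
-15.2 x + 133.6 y = 509.82
Solving the 2×2 system: x ≈ 10.4, y ≈ 5.0 km.

10.4 km east, 5.0 km north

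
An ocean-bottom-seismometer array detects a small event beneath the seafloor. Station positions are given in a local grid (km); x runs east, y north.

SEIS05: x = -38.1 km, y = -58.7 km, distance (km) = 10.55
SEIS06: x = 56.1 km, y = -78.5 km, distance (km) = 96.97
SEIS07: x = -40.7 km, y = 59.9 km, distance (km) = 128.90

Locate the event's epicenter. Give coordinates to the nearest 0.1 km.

(-40.4, -69.0)

Circle about each station: (x + 38.1)² + (y + 58.7)² = 10.55²; (x − 56.1)² + (y + 78.5)² = 96.97²; (x + 40.7)² + (y − 59.9)² = 128.90².
Subtracting the SEIS05 equation from the SEIS06 and SEIS07 equations removes the quadratic terms:
188.4 x − 39.6 y = -4879.72
-5.2 x + 237.2 y = -16156.71
Solving the 2×2 system: x ≈ -40.4, y ≈ -69.0 km.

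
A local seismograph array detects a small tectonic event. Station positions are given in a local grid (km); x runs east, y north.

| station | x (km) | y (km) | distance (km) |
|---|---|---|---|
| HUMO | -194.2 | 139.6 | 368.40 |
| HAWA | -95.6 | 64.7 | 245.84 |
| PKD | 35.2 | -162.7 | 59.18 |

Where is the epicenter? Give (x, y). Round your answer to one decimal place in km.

Circle about each station: (x + 194.2)² + (y − 139.6)² = 368.40²; (x + 95.6)² + (y − 64.7)² = 245.84²; (x − 35.2)² + (y + 162.7)² = 59.18².
Subtracting pairs of circle equations eliminates x²+y² and gives linear equations (the radical axes):
197.2 x − 149.8 y = 31404.90
458.8 x − 604.6 y = 102724.82
Solving the 2×2 system: x ≈ 71.3, y ≈ -115.8 km.

x ≈ 71.3 km, y ≈ -115.8 km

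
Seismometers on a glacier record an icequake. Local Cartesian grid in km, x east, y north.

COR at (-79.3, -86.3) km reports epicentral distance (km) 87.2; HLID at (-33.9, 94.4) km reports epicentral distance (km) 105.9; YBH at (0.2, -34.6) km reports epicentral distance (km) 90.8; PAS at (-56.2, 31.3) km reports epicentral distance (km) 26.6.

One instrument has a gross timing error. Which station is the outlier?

PAS

Solve using three stations at a time. Using COR, HLID, YBH (subtract circle equations pairwise → linear system) gives (x, y) ≈ (-83.4, 0.8).
Distances from that point to each station vs reported:
  COR: calculated 87.2 vs reported 87.2 → residual 0.0 km
  HLID: calculated 105.9 vs reported 105.9 → residual 0.0 km
  YBH: calculated 90.8 vs reported 90.8 → residual 0.0 km
  PAS: calculated 40.9 vs reported 26.6 → residual 14.3 km
COR, HLID, YBH are mutually consistent (residuals ≈ 0); PAS is off by 14.3 km.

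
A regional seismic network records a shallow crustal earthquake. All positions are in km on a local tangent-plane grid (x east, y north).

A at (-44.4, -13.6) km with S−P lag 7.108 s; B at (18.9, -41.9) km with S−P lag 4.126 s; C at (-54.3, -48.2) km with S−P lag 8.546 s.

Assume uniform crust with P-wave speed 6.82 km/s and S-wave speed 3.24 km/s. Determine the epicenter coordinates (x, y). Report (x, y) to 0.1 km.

Distance from S−P lag: d = Δt · v_P v_S / (v_P − v_S) = Δt · (6.82·3.24)/(6.82−3.24) ≈ 6.1723·Δt.
So d_A = 43.87, d_B = 25.47, d_C = 52.75 km.
Circle about each station: (x + 44.4)² + (y + 13.6)² = 43.87²; (x − 18.9)² + (y + 41.9)² = 25.47²; (x + 54.3)² + (y + 48.2)² = 52.75².
Subtracting the A equation from the B and C equations removes the quadratic terms:
126.6 x − 56.6 y = 1232.36
-19.8 x − 69.2 y = 2257.42
Solving the 2×2 system: x ≈ -4.3, y ≈ -31.4 km.

-4.3 km east, -31.4 km north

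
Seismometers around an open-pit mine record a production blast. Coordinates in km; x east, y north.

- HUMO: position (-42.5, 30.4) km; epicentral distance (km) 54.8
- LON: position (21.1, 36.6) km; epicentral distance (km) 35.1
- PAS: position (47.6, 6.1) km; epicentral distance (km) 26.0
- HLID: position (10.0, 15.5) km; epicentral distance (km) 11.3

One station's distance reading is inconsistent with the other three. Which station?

PAS

Solve using three stations at a time. Using HUMO, LON, HLID (subtract circle equations pairwise → linear system) gives (x, y) ≈ (6.0, 4.9).
Distances from that point to each station vs reported:
  HUMO: calculated 54.8 vs reported 54.8 → residual 0.0 km
  LON: calculated 35.1 vs reported 35.1 → residual 0.0 km
  PAS: calculated 41.6 vs reported 26.0 → residual 15.6 km
  HLID: calculated 11.3 vs reported 11.3 → residual 0.0 km
HUMO, LON, HLID are mutually consistent (residuals ≈ 0); PAS is off by 15.6 km.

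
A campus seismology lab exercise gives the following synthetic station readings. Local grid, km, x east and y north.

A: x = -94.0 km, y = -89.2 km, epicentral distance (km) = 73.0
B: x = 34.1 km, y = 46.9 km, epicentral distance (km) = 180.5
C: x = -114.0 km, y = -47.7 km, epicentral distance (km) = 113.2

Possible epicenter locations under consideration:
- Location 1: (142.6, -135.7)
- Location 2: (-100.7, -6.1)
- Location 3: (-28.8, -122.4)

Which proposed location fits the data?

For each candidate, compare |candidate − station| to the reported distance:
Location 1: residuals A 168.1, B 31.9, C 158.1 → max 168.1 km
Location 2: residuals A 10.4, B 35.7, C 69.5 → max 69.5 km
Location 3: residuals A 0.2, B 0.1, C 0.1 → max 0.2 km
Only Location 3 has all residuals ≈ 0.

Location 3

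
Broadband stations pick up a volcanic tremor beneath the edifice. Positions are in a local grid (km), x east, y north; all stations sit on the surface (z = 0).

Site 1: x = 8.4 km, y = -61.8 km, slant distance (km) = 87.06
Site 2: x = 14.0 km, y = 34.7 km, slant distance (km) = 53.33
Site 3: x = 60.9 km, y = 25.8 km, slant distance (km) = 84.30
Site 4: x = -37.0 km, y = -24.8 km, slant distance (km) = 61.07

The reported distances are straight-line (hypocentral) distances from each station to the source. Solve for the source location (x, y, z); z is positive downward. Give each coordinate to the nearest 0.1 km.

Each station gives a sphere (x−x_i)² + (y−y_i)² + z² = d_i² (stations at z=0).
Subtracting the Site 1 sphere from Site 2 and Site 3: z² cancels, leaving linear equations in x and y:
11.2 x + 193.0 y = 2245.64
105.0 x + 175.2 y = 957.60
Solving: x ≈ -11.398, y ≈ 12.297 km (keep extra digits for the depth step; rounded: -11.4, 12.3).
Then from the Site 1 sphere: z² = 87.06² − (x − 8.4)² − (y + 61.8)² with x = -11.398, y = 12.297, so z ≈ 41.196 ≈ 41.2 km.

x ≈ -11.4 km, y ≈ 12.3 km, depth ≈ 41.2 km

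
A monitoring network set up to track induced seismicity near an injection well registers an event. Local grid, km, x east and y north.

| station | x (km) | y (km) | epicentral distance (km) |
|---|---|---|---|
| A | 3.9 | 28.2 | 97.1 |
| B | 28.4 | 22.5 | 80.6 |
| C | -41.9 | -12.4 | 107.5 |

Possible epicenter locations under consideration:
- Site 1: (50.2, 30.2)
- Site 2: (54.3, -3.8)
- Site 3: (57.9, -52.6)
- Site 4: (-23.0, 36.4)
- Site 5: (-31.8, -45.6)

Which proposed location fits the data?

For each candidate, compare |candidate − station| to the reported distance:
Site 1: residuals A 50.8, B 57.5, C 6.0 → max 57.5 km
Site 2: residuals A 37.4, B 43.7, C 10.9 → max 43.7 km
Site 3: residuals A 0.1, B 0.1, C 0.1 → max 0.1 km
Site 4: residuals A 69.0, B 27.4, C 55.2 → max 69.0 km
Site 5: residuals A 15.1, B 10.3, C 72.8 → max 72.8 km
Only Site 3 has all residuals ≈ 0.

Site 3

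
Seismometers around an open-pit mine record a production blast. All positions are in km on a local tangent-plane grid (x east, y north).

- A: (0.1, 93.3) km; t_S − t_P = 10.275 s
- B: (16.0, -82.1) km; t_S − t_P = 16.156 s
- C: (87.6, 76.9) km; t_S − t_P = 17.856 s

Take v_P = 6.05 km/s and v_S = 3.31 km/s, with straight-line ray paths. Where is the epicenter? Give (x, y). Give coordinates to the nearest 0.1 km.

-32.4 km east, 25.6 km north

Distance from S−P lag: d = Δt · v_P v_S / (v_P − v_S) = Δt · (6.05·3.31)/(6.05−3.31) ≈ 7.3086·Δt.
So d_A = 75.10, d_B = 118.08, d_C = 130.50 km.
Circle about each station: (x − 0.1)² + (y − 93.3)² = 75.10²; (x − 16.0)² + (y + 82.1)² = 118.08²; (x − 87.6)² + (y − 76.9)² = 130.50².
Subtracting the A equation from the B and C equations removes the quadratic terms:
31.8 x − 350.8 y = -10011.37
175.0 x − 32.8 y = -6507.77
Solving the 2×2 system: x ≈ -32.4, y ≈ 25.6 km.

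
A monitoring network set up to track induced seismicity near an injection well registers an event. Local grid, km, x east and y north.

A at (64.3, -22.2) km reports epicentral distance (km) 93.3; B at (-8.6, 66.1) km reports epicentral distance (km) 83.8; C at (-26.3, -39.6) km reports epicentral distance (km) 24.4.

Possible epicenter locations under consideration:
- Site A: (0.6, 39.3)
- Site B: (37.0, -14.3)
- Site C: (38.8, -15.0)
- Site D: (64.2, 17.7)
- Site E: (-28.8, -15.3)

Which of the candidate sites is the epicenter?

Site E

For each candidate, compare |candidate − station| to the reported distance:
Site A: residuals A 4.8, B 55.5, C 59.0 → max 59.0 km
Site B: residuals A 64.9, B 8.6, C 43.8 → max 64.9 km
Site C: residuals A 66.8, B 10.1, C 45.2 → max 66.8 km
Site D: residuals A 53.4, B 3.6, C 82.7 → max 82.7 km
Site E: residuals A 0.1, B 0.1, C 0.0 → max 0.1 km
Only Site E has all residuals ≈ 0.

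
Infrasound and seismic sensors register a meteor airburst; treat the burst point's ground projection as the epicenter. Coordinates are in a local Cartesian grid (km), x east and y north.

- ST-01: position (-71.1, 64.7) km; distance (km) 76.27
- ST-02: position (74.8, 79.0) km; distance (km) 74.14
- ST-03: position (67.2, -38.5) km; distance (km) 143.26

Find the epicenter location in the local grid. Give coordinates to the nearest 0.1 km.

1.3 km east, 88.7 km north

Circle about each station: (x + 71.1)² + (y − 64.7)² = 76.27²; (x − 74.8)² + (y − 79.0)² = 74.14²; (x − 67.2)² + (y + 38.5)² = 143.26².
Subtracting the ST-01 equation from the ST-02 and ST-03 equations removes the quadratic terms:
291.8 x + 28.6 y = 2915.11
276.6 x − 206.4 y = -17949.52
Solving the 2×2 system: x ≈ 1.3, y ≈ 88.7 km.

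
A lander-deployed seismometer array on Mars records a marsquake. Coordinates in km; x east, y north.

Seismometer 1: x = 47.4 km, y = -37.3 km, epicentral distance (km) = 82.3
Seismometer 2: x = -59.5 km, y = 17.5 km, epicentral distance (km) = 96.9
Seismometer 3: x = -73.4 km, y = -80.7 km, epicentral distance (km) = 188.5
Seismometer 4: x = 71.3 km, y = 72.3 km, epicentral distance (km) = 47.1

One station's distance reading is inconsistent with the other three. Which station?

Solve using three stations at a time. Using Seismometer 1, Seismometer 2, Seismometer 4 (subtract circle equations pairwise → linear system) gives (x, y) ≈ (33.7, 43.9).
Distances from that point to each station vs reported:
  Seismometer 1: calculated 82.3 vs reported 82.3 → residual 0.0 km
  Seismometer 2: calculated 96.9 vs reported 96.9 → residual 0.0 km
  Seismometer 3: calculated 164.3 vs reported 188.5 → residual 24.2 km
  Seismometer 4: calculated 47.1 vs reported 47.1 → residual 0.0 km
Seismometer 1, Seismometer 2, Seismometer 4 are mutually consistent (residuals ≈ 0); Seismometer 3 is off by 24.2 km.

Seismometer 3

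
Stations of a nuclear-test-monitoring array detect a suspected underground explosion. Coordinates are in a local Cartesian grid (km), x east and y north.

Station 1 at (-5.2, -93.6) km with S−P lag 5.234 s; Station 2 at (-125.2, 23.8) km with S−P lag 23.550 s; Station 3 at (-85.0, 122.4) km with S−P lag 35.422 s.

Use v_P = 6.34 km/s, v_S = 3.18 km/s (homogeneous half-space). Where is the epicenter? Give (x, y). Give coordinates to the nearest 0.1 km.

-38.2 km east, -98.7 km north

Distance from S−P lag: d = Δt · v_P v_S / (v_P − v_S) = Δt · (6.34·3.18)/(6.34−3.18) ≈ 6.3801·Δt.
So d_Station 1 = 33.39, d_Station 2 = 150.25, d_Station 3 = 226.00 km.
Circle about each station: (x + 5.2)² + (y + 93.6)² = 33.39²; (x + 125.2)² + (y − 23.8)² = 150.25²; (x + 85.0)² + (y − 122.4)² = 226.00².
Subtracting pairs of circle equations eliminates x²+y² and gives linear equations (the radical axes):
-240.0 x + 234.8 y = -14006.69
-159.6 x + 432.0 y = -36542.35
Solving the 2×2 system: x ≈ -38.2, y ≈ -98.7 km.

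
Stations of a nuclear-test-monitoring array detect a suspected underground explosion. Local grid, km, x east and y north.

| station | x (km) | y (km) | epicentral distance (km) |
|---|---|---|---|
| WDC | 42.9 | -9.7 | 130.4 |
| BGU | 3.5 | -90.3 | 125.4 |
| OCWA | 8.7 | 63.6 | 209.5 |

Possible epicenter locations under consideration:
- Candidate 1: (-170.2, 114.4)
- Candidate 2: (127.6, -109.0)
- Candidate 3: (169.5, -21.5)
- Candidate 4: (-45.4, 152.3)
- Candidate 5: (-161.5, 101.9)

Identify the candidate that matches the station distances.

For each candidate, compare |candidate − station| to the reported distance:
Candidate 1: residuals WDC 116.2, BGU 143.1, OCWA 23.5 → max 143.1 km
Candidate 2: residuals WDC 0.1, BGU 0.1, OCWA 0.1 → max 0.1 km
Candidate 3: residuals WDC 3.3, BGU 54.3, OCWA 27.6 → max 54.3 km
Candidate 4: residuals WDC 54.1, BGU 122.1, OCWA 105.6 → max 122.1 km
Candidate 5: residuals WDC 102.5, BGU 127.9, OCWA 35.0 → max 127.9 km
Only Candidate 2 has all residuals ≈ 0.

Candidate 2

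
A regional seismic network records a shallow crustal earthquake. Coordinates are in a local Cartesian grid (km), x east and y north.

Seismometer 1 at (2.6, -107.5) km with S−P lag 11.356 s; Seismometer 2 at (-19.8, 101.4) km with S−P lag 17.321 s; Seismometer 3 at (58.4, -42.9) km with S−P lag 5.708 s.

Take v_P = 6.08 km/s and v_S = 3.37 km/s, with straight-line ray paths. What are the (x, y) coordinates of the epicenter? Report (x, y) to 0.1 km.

Distance from S−P lag: d = Δt · v_P v_S / (v_P − v_S) = Δt · (6.08·3.37)/(6.08−3.37) ≈ 7.5607·Δt.
So d_Seismometer 1 = 85.86, d_Seismometer 2 = 130.96, d_Seismometer 3 = 43.16 km.
Circle about each station: (x − 2.6)² + (y + 107.5)² = 85.86²; (x + 19.8)² + (y − 101.4)² = 130.96²; (x − 58.4)² + (y + 42.9)² = 43.16².
Subtracting pairs of circle equations eliminates x²+y² and gives linear equations (the radical axes):
-44.8 x + 417.8 y = -10667.59
111.6 x + 129.2 y = -802.89
Solving the 2×2 system: x ≈ 19.9, y ≈ -23.4 km.

(19.9, -23.4)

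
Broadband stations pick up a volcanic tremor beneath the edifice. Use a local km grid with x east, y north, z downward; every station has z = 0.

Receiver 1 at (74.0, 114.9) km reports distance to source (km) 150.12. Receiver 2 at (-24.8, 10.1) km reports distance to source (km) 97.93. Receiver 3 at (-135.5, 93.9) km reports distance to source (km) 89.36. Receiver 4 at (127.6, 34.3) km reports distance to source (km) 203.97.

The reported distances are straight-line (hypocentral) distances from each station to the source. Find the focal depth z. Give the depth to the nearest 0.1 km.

Each station gives a sphere (x−x_i)² + (y−y_i)² + z² = d_i² (stations at z=0).
Subtracting the Receiver 1 sphere from Receiver 2 and Receiver 3: z² cancels, leaving linear equations in x and y:
-197.6 x − 209.6 y = -5015.23
-419.0 x − 42.0 y = 23050.25
Solving: x ≈ -63.403, y ≈ 83.700 km (keep extra digits for the depth step; rounded: -63.4, 83.7).
Then from the Receiver 1 sphere: z² = 150.12² − (x − 74.0)² − (y − 114.9)² with x = -63.403, y = 83.700, so z ≈ 51.798 ≈ 51.8 km.

51.8 km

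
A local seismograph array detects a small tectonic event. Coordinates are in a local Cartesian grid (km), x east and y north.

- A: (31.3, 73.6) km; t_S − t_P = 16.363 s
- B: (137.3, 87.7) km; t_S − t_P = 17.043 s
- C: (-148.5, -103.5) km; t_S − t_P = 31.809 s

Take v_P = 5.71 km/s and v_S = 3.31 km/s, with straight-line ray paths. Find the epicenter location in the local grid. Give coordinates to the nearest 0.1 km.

Distance from S−P lag: d = Δt · v_P v_S / (v_P − v_S) = Δt · (5.71·3.31)/(5.71−3.31) ≈ 7.8750·Δt.
So d_A = 128.86, d_B = 134.21, d_C = 250.50 km.
Circle about each station: (x − 31.3)² + (y − 73.6)² = 128.86²; (x − 137.3)² + (y − 87.7)² = 134.21²; (x + 148.5)² + (y + 103.5)² = 250.50².
Subtracting the A equation from the B and C equations removes the quadratic terms:
212.0 x + 28.2 y = 18738.51
-359.6 x − 354.2 y = -19777.50
Solving the 2×2 system: x ≈ 93.6, y ≈ -39.2 km.

93.6 km east, -39.2 km north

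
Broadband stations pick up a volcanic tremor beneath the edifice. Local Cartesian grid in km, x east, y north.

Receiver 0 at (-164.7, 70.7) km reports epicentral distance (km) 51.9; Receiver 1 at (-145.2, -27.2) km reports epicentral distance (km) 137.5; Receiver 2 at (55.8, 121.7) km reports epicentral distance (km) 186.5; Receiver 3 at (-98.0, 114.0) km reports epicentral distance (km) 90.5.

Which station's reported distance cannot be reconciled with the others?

Solve using three stations at a time. Using Receiver 0, Receiver 1, Receiver 2 (subtract circle equations pairwise → linear system) gives (x, y) ≈ (-130.3, 109.5).
Distances from that point to each station vs reported:
  Receiver 0: calculated 51.8 vs reported 51.9 → residual 0.1 km
  Receiver 1: calculated 137.5 vs reported 137.5 → residual 0.0 km
  Receiver 2: calculated 186.5 vs reported 186.5 → residual 0.0 km
  Receiver 3: calculated 32.6 vs reported 90.5 → residual 57.9 km
Receiver 0, Receiver 1, Receiver 2 are mutually consistent (residuals ≈ 0); Receiver 3 is off by 57.9 km.

Receiver 3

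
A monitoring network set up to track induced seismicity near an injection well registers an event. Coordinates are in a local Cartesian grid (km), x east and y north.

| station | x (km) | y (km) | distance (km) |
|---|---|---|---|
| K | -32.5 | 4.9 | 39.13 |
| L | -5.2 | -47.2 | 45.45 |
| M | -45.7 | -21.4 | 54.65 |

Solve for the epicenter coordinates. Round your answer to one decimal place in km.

Circle about each station: (x + 32.5)² + (y − 4.9)² = 39.13²; (x + 5.2)² + (y + 47.2)² = 45.45²; (x + 45.7)² + (y + 21.4)² = 54.65².
Subtracting the K equation from the L and M equations removes the quadratic terms:
54.6 x − 104.2 y = 640.07
-26.4 x − 52.6 y = 10.72
Solving the 2×2 system: x ≈ 5.8, y ≈ -3.1 km.

(5.8, -3.1)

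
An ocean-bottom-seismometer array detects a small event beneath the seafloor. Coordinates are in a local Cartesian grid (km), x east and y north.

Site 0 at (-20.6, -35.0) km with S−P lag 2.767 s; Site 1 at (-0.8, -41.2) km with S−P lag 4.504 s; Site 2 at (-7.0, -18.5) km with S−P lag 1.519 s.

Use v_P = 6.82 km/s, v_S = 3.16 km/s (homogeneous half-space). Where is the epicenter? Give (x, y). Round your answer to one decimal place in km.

Distance from S−P lag: d = Δt · v_P v_S / (v_P − v_S) = Δt · (6.82·3.16)/(6.82−3.16) ≈ 5.8883·Δt.
So d_Site 0 = 16.29, d_Site 1 = 26.52, d_Site 2 = 8.94 km.
Circle about each station: (x + 20.6)² + (y + 35.0)² = 16.29²; (x + 0.8)² + (y + 41.2)² = 26.52²; (x + 7.0)² + (y + 18.5)² = 8.94².
Subtracting the Site 0 equation from the Site 1 and Site 2 equations removes the quadratic terms:
39.6 x − 12.4 y = -389.23
27.2 x + 33.0 y = -1072.67
Solving the 2×2 system: x ≈ -15.9, y ≈ -19.4 km.
Check against Site 0 (with the unrounded x, y): √((x + 20.6)²+(y + 35.0)²) = 16.29 ≈ 16.29 km. ✓

-15.9 km east, -19.4 km north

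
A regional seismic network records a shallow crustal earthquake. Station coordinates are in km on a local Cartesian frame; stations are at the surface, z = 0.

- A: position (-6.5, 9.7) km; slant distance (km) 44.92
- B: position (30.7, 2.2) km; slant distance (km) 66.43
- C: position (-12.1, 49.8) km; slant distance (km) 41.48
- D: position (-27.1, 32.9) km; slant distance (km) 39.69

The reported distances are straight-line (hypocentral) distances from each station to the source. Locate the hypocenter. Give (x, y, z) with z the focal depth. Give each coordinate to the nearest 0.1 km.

Each station gives a sphere (x−x_i)² + (y−y_i)² + z² = d_i² (stations at z=0).
Subtracting the A sphere from B and C: z² cancels, leaving linear equations in x and y:
74.4 x − 15.0 y = -1584.15
-11.2 x + 80.2 y = 2787.33
Solving: x ≈ -14.699, y ≈ 32.702 km (keep extra digits for the depth step; rounded: -14.7, 32.7).
Then from the A sphere: z² = 44.92² − (x + 6.5)² − (y − 9.7)² with x = -14.699, y = 32.702, so z ≈ 37.703 ≈ 37.7 km.

(-14.7, 32.7, 37.7)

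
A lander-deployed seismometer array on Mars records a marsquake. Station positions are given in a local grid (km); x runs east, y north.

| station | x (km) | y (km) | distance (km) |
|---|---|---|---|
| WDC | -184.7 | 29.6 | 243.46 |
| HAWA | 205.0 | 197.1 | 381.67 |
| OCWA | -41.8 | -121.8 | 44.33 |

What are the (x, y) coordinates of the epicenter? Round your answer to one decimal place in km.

Circle about each station: (x + 184.7)² + (y − 29.6)² = 243.46²; (x − 205.0)² + (y − 197.1)² = 381.67²; (x + 41.8)² + (y + 121.8)² = 44.33².
Subtracting the WDC equation from the HAWA and OCWA equations removes the quadratic terms:
779.4 x + 335.0 y = -40516.06
285.8 x − 302.8 y = 38899.85
Solving the 2×2 system: x ≈ 2.3, y ≈ -126.3 km.
Check against WDC (with the unrounded x, y): √((x + 184.7)²+(y − 29.6)²) = 243.46 ≈ 243.46 km. ✓

2.3 km east, -126.3 km north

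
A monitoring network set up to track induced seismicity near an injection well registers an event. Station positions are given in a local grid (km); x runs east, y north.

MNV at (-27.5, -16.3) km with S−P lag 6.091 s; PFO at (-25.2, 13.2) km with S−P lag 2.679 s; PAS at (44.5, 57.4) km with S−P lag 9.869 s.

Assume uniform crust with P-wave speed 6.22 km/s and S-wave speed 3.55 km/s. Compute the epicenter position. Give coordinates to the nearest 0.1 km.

(-33.6, 33.7)

Distance from S−P lag: d = Δt · v_P v_S / (v_P − v_S) = Δt · (6.22·3.55)/(6.22−3.55) ≈ 8.2700·Δt.
So d_MNV = 50.37, d_PFO = 22.16, d_PAS = 81.62 km.
Circle about each station: (x + 27.5)² + (y + 16.3)² = 50.37²; (x + 25.2)² + (y − 13.2)² = 22.16²; (x − 44.5)² + (y − 57.4)² = 81.62².
Subtracting the MNV equation from the PFO and PAS equations removes the quadratic terms:
4.6 x + 59.0 y = 1833.41
144.0 x + 147.4 y = 128.38
Solving the 2×2 system: x ≈ -33.6, y ≈ 33.7 km.
Check against MNV (with the unrounded x, y): √((x + 27.5)²+(y + 16.3)²) = 50.36 ≈ 50.37 km. ✓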